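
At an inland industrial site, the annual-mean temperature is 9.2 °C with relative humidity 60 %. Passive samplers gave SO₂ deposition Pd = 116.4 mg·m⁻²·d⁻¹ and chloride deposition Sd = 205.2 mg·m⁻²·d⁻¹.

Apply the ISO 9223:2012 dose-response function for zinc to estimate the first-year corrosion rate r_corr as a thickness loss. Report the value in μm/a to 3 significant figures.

r_corr = 2.89 μm/a

zinc: T≤10 °C ⇒ hinge +0.038·(9.2−10) = -0.0304
  Pd branch = 0.0129·Pd^0.44·e^(0.046·RH+f) = 1.603 μm/a
  Sd branch = 0.0175·Sd^0.57·e^(0.008·RH+0.085·T) = 1.285 μm/a
  r_corr = 1.603 + 1.285 = 2.889 μm/a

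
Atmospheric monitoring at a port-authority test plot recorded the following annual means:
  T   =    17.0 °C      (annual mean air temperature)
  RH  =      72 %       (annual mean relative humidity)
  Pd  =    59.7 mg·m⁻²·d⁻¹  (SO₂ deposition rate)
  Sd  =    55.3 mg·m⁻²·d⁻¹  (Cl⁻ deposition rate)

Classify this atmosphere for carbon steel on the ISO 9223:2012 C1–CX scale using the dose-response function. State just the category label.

C4

carbon steel: f(T) = -0.054·(T−10) [T>10 °C] = -0.3780
  SO₂ term: 1.77·59.7^0.52·exp(0.02·72-0.3780) = 42.92
  Sd branch = 0.102·Sd^0.62·e^(0.033·RH+0.04·T) = 26.08 μm/a
  r_corr = 42.92 + 26.08 = 69 μm/a
Category bounds: 50…80 μm/a bracket r_corr ⇒ C4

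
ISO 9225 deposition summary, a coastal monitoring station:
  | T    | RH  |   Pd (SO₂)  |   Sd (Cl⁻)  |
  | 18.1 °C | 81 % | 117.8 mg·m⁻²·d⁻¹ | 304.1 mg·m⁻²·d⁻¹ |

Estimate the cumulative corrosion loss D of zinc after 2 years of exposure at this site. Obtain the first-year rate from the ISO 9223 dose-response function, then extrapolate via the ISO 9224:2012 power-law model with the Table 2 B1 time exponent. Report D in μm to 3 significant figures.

zinc: temperature factor f = -0.071·(8.1) = -0.5751
  Pd branch = 0.0129·Pd^0.44·e^(0.046·RH+f) = 2.456 μm/a
  Sd branch = 0.0175·Sd^0.57·e^(0.008·RH+0.085·T) = 4.055 μm/a
  r_corr = 2.456 + 4.055 = 6.511 μm/a
ISO 9224: D(t) = r_corr · t^b with b = 0.813 (zinc, B1)
  D(2) = 6.511 × 2^0.813 = 6.511 × 1.757 = 11.44 μm

D(2) = 11.4 μm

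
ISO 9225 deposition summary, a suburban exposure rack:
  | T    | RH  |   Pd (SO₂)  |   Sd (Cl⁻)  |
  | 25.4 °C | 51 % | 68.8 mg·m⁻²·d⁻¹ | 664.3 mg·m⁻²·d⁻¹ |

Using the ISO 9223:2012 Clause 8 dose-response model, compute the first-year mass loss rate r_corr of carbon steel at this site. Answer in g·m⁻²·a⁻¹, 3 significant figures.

carbon steel: temperature factor f = -0.054·(15.4) = -0.8316
  Pd branch = 1.77·Pd^0.52·e^(0.02·RH+f) = 19.29 μm/a
  Cl⁻ term: 0.102·664.3^0.62·exp(0.033·51+0.04·25.4) = 85.24
  r_corr = 19.29 + 85.24 = 104.5 μm/a
Convert to mass loss: 104.5 μm/a × 7.85 g/cm³ = 820.5 g·m⁻²·a⁻¹

r_corr = 821 g·m⁻²·a⁻¹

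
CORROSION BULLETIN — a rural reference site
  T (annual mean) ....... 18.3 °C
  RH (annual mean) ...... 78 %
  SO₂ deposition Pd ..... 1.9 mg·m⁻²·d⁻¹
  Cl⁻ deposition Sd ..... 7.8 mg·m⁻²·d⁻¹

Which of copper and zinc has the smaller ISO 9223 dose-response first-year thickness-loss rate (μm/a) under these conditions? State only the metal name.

copper: temperature factor f = -0.080·(8.3) = -0.6640
  sulphur-dioxide contribution → 0.3214 μm/a
  chloride contribution → 0.7253 μm/a
  total first-year rate 1.047 μm/a
zinc: f(T) = -0.071·(T−10) [T>10 °C] = -0.5893
  sulphur-dioxide contribution → 0.3432 μm/a
  chloride contribution → 0.499 μm/a
  total first-year rate 0.8422 μm/a
Ordering by μm/a: copper (1.05) > zinc (0.842)

zinc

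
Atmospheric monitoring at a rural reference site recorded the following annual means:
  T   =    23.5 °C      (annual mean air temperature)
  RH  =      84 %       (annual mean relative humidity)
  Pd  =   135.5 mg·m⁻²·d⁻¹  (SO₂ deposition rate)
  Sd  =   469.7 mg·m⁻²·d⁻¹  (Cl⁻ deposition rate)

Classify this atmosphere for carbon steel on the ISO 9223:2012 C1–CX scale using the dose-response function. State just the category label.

carbon steel: f(T) = -0.054·(T−10) [T>10 °C] = -0.7290
  SO₂ term: 1.77·135.5^0.52·exp(0.02·84-0.7290) = 58.83
  Sd branch = 0.102·Sd^0.62·e^(0.033·RH+0.04·T) = 189.3 μm/a
  r_corr = 58.83 + 189.3 = 248.2 μm/a
ISO 9223 Table 2 (carbon steel): 200 < 248 ≤ 700 μm/a ⇒ CX

CX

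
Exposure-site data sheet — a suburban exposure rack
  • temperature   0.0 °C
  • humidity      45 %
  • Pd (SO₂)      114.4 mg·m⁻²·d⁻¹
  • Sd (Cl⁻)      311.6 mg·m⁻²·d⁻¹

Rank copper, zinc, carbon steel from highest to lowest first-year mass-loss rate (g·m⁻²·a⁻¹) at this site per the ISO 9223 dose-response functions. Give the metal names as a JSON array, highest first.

["carbon steel", "zinc", "copper"]

copper: f(T) = +0.126·(T−10) [T≤10 °C] = -1.2600
  sulphur-dioxide contribution → 0.07333 μm/a
  chloride contribution → 0.2441 μm/a
  ⇒ r_corr(copper) = 0.3174 μm/a
  mass loss = 0.3174 μm/a × 8.96 g/cm³ = 2.844 g·m⁻²·a⁻¹
zinc: temperature factor f = +0.038·(-10.0) = -0.3800
  sulphur-dioxide contribution → 0.5627 μm/a
  chloride contribution → 0.6618 μm/a
  total first-year rate 1.224 μm/a
  mass loss = 1.224 μm/a × 7.14 g/cm³ = 8.743 g·m⁻²·a⁻¹
carbon steel: f(T) = +0.150·(T−10) [T≤10 °C] = -1.5000
  sulphur-dioxide contribution → 11.42 μm/a
  chloride contribution → 15.83 μm/a
  ⇒ r_corr(carbon steel) = 27.26 μm/a
  mass loss = 27.26 μm/a × 7.85 g/cm³ = 214 g·m⁻²·a⁻¹
Ordering by g·m⁻²·a⁻¹: carbon steel (214) > zinc (8.74) > copper (2.84)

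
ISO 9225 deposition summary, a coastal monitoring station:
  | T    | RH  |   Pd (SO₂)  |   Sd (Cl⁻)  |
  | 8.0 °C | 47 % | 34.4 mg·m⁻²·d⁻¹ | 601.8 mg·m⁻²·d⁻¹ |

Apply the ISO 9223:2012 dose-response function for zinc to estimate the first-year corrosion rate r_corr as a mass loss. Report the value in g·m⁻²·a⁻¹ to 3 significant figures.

r_corr = 17.3 g·m⁻²·a⁻¹

zinc: f(T) = +0.038·(T−10) [T≤10 °C] = -0.0760
  sulphur-dioxide contribution → 0.4927 μm/a
  chloride contribution → 1.932 μm/a
  ⇒ r_corr(zinc) = 2.424 μm/a
Convert to mass loss: 2.424 μm/a × 7.14 g/cm³ = 17.31 g·m⁻²·a⁻¹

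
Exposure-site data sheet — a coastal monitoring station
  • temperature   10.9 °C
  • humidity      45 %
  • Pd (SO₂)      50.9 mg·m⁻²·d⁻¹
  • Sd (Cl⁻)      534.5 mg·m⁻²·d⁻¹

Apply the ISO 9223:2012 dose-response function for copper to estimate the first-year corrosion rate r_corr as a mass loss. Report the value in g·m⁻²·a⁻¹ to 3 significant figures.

r_corr = 6.06 g·m⁻²·a⁻¹

copper: temperature factor f = -0.080·(0.9) = -0.0720
  Pd branch = 0.0053·Pd^0.26·e^(0.059·RH+f) = 0.1949 μm/a
  Cl⁻ term: 0.01025·534.5^0.27·exp(0.036·45+0.049·10.9) = 0.4817
  r_corr = 0.1949 + 0.4817 = 0.6766 μm/a
Convert to mass loss: 0.6766 μm/a × 8.96 g/cm³ = 6.062 g·m⁻²·a⁻¹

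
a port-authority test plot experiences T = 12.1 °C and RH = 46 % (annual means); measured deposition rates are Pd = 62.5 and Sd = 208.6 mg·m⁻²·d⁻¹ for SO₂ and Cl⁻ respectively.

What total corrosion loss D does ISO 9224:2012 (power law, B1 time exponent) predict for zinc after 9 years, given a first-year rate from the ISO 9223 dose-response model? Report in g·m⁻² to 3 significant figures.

zinc: temperature factor f = -0.071·(2.1) = -0.1491
  Pd branch = 0.0129·Pd^0.44·e^(0.046·RH+f) = 0.5688 μm/a
  Sd branch = 0.0175·Sd^0.57·e^(0.008·RH+0.085·T) = 1.484 μm/a
  r_corr = 0.5688 + 1.484 = 2.053 μm/a
Power-law: D(9) = r_corr · 9^0.813
  D(9) = 2.053 × 9^0.813 = 2.053 × 5.968 = 12.25 μm
  Mass loss = 12.25 μm × 7.14 g/cm³ = 87.48 g·m⁻²

D(9) = 87.5 g·m⁻²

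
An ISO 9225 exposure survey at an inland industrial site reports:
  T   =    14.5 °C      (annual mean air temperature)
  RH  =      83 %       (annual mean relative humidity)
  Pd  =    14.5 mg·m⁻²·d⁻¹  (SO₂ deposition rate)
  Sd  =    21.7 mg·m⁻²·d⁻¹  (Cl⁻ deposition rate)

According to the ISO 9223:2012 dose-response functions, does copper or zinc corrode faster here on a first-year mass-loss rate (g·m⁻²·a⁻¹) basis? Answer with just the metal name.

copper: temperature factor f = -0.080·(4.5) = -0.3600
  sulphur-dioxide contribution → 0.9923 μm/a
  chloride contribution → 0.9502 μm/a
  ⇒ r_corr(copper) = 1.942 μm/a
  mass loss = 1.942 μm/a × 8.96 g/cm³ = 17.4 g·m⁻²·a⁻¹
zinc: temperature factor f = -0.071·(4.5) = -0.3195
  sulphur-dioxide contribution → 1.383 μm/a
  chloride contribution → 0.6737 μm/a
  ⇒ r_corr(zinc) = 2.057 μm/a
  mass loss = 2.057 μm/a × 7.14 g/cm³ = 14.69 g·m⁻²·a⁻¹
Ordering by g·m⁻²·a⁻¹: copper (17.4) > zinc (14.7)

copper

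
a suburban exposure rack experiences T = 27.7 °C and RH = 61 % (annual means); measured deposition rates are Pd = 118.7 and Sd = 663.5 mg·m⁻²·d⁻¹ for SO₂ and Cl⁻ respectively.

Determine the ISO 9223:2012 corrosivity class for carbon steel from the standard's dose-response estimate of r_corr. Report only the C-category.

C5

carbon steel: temperature factor f = -0.054·(17.7) = -0.9558
  Pd branch = 1.77·Pd^0.52·e^(0.02·RH+f) = 27.63 μm/a
  Cl⁻ term: 0.102·663.5^0.62·exp(0.033·61+0.04·27.7) = 129.9
  r_corr = 27.63 + 129.9 = 157.5 μm/a
ISO 9223 Table 2 (carbon steel): 80 < 158 ≤ 200 μm/a ⇒ C5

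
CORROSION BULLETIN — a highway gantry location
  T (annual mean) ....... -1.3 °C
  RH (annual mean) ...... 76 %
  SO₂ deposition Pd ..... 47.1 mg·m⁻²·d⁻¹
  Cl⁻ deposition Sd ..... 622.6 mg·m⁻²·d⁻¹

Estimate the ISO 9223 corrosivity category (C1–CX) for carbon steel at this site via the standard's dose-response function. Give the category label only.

C4

carbon steel: temperature factor f = +0.150·(-11.3) = -1.6950
  Pd branch = 1.77·Pd^0.52·e^(0.02·RH+f) = 11.01 μm/a
  Cl⁻ term: 0.102·622.6^0.62·exp(0.033·76+0.04·-1.3) = 64.22
  r_corr = 11.01 + 64.22 = 75.23 μm/a
75.2 μm/a falls in (50, 80] for carbon steel → category C4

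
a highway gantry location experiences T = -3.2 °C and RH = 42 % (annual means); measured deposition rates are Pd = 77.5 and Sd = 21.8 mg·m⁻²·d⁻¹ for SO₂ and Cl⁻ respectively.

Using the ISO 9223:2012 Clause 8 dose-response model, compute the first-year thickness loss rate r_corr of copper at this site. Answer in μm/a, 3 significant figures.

r_corr = 0.128 μm/a

copper: T≤10 °C ⇒ hinge +0.126·(-3.2−10) = -1.6632
  sulphur-dioxide contribution → 0.0371 μm/a
  chloride contribution → 0.09134 μm/a
  total first-year rate 0.1284 μm/a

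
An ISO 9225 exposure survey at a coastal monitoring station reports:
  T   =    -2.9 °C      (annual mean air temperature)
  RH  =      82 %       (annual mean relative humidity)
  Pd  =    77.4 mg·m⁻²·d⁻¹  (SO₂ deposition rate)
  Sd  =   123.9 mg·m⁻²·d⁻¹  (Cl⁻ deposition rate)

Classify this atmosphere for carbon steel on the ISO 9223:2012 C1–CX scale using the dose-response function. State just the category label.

C3

carbon steel: f(T) = +0.150·(T−10) [T≤10 °C] = -1.9350
  sulphur-dioxide contribution → 12.65 μm/a
  chloride contribution → 26.99 μm/a
  ⇒ r_corr(carbon steel) = 39.63 μm/a
Category bounds: 25…50 μm/a bracket r_corr ⇒ C3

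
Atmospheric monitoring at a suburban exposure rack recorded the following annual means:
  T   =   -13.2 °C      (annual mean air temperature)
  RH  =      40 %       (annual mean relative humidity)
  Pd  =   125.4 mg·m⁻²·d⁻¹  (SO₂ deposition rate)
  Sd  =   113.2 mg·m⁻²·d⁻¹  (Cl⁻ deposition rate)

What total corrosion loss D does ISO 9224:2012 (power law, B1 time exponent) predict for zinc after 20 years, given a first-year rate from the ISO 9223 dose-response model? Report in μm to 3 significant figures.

D(20) = 4.55 μm

zinc: T≤10 °C ⇒ hinge +0.038·(-13.2−10) = -0.8816
  SO₂ term: 0.0129·125.4^0.44·exp(0.046·40-0.8816) = 0.2819
  Cl⁻ term: 0.0175·113.2^0.57·exp(0.008·40+0.085·-13.2) = 0.1163
  sum: 0.2819 + 0.1163 → r_corr = 0.3981 μm/a
Power-law: D(20) = r_corr · 20^0.813
  D(20) = 0.3981 × 20^0.813 = 0.3981 × 11.42 = 4.548 μm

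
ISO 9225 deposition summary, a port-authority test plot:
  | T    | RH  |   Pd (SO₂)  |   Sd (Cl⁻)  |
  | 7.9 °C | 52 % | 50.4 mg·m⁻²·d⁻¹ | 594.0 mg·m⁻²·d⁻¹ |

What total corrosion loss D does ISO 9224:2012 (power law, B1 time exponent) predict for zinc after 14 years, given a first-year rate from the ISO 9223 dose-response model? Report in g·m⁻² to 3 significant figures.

zinc: T≤10 °C ⇒ hinge +0.038·(7.9−10) = -0.0798
  SO₂ term: 0.0129·50.4^0.44·exp(0.046·52-0.0798) = 0.7309
  Cl⁻ term: 0.0175·594.0^0.57·exp(0.008·52+0.085·7.9) = 1.979
  r_corr = 0.7309 + 1.979 = 2.71 μm/a
Power-law: D(14) = r_corr · 14^0.813
  D(14) = 2.71 × 14^0.813 = 2.71 × 8.547 = 23.16 μm
  Mass loss = 23.16 μm × 7.14 g/cm³ = 165.4 g·m⁻²

D(14) = 165 g·m⁻²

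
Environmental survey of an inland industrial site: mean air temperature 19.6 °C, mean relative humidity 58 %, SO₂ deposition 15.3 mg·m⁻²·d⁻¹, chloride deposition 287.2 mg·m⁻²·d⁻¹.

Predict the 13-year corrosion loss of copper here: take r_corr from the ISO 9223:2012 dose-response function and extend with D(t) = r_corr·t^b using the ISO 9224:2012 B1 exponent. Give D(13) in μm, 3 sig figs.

copper: f(T) = -0.080·(T−10) [T>10 °C] = -0.7680
  Pd branch = 0.0053·Pd^0.26·e^(0.059·RH+f) = 0.1531 μm/a
  Sd branch = 0.01025·Sd^0.27·e^(0.036·RH+0.049·T) = 0.9962 μm/a
  r_corr = 0.1531 + 0.9962 = 1.149 μm/a
Power-law: D(13) = r_corr · 13^0.667
  D(13) = 1.149 × 13^0.667 = 1.149 × 5.534 = 6.359 μm

D(13) = 6.36 μm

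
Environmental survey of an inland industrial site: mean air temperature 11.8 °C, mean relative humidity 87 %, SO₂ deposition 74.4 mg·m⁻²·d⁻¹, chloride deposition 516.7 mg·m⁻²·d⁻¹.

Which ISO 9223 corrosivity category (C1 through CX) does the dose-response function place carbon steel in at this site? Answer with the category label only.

carbon steel: T>10 °C ⇒ hinge -0.054·(11.8−10) = -0.0972
  SO₂ term: 1.77·74.4^0.52·exp(0.02·87-0.0972) = 86.03
  Sd branch = 0.102·Sd^0.62·e^(0.033·RH+0.04·T) = 138.9 μm/a
  sum: 86.03 + 138.9 → r_corr = 224.9 μm/a
Category bounds: 200…700 μm/a bracket r_corr ⇒ CX

CX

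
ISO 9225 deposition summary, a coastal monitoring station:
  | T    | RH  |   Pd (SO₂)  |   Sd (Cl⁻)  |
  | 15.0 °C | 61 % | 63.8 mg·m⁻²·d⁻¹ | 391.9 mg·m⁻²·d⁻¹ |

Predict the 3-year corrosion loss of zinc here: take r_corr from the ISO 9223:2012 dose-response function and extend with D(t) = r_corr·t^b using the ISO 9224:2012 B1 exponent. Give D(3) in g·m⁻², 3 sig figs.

zinc: temperature factor f = -0.071·(5.0) = -0.3550
  Pd branch = 0.0129·Pd^0.44·e^(0.046·RH+f) = 0.9315 μm/a
  Sd branch = 0.0175·Sd^0.57·e^(0.008·RH+0.085·T) = 3.068 μm/a
  r_corr = 0.9315 + 3.068 = 3.999 μm/a
ISO 9224: D(t) = r_corr · t^b with b = 0.813 (zinc, B1)
  D(3) = 3.999 × 3^0.813 = 3.999 × 2.443 = 9.769 μm
  Mass loss = 9.769 μm × 7.14 g/cm³ = 69.75 g·m⁻²

D(3) = 69.8 g·m⁻²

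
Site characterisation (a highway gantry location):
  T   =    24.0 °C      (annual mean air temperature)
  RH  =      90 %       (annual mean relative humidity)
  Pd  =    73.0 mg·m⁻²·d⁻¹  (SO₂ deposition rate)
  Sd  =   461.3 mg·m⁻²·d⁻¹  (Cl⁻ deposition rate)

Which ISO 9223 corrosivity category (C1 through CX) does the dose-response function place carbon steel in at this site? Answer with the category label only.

CX

carbon steel: T>10 °C ⇒ hinge -0.054·(24.0−10) = -0.7560
  sulphur-dioxide contribution → 46.81 μm/a
  chloride contribution → 232.8 μm/a
  ⇒ r_corr(carbon steel) = 279.6 μm/a
ISO 9223 Table 2 (carbon steel): 200 < 280 ≤ 700 μm/a ⇒ CX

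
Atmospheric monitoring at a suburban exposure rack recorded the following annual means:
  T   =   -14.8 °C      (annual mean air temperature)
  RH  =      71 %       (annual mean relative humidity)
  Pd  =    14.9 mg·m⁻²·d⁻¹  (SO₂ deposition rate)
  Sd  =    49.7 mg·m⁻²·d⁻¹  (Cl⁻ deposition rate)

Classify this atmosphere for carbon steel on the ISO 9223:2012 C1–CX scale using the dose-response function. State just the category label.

C2

carbon steel: T≤10 °C ⇒ hinge +0.150·(-14.8−10) = -3.7200
  sulphur-dioxide contribution → 0.723 μm/a
  chloride contribution → 6.619 μm/a
  total first-year rate 7.342 μm/a
ISO 9223 Table 2 (carbon steel): 1.3 < 7.34 ≤ 25 μm/a ⇒ C2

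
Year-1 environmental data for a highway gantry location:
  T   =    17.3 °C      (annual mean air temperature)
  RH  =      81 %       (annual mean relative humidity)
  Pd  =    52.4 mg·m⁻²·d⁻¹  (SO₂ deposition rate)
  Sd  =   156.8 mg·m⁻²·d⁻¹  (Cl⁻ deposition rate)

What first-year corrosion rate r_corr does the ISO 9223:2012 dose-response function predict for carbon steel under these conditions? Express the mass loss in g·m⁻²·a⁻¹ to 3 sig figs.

carbon steel: f(T) = -0.054·(T−10) [T>10 °C] = -0.3942
  SO₂ term: 1.77·52.4^0.52·exp(0.02·81-0.3942) = 47.25
  Sd branch = 0.102·Sd^0.62·e^(0.033·RH+0.04·T) = 67.78 μm/a
  sum: 47.25 + 67.78 → r_corr = 115 μm/a
Convert to mass loss: 115 μm/a × 7.85 g/cm³ = 903 g·m⁻²·a⁻¹

r_corr = 903 g·m⁻²·a⁻¹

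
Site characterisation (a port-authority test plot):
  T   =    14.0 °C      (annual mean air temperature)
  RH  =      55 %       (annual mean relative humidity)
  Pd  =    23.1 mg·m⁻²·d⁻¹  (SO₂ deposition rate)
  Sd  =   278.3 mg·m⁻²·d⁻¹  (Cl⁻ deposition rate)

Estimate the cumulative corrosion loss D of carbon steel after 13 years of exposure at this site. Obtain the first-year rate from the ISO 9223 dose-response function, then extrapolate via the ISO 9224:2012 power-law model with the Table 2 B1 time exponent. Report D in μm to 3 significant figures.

carbon steel: temperature factor f = -0.054·(4.0) = -0.2160
  SO₂ term: 1.77·23.1^0.52·exp(0.02·55-0.2160) = 21.93
  Cl⁻ term: 0.102·278.3^0.62·exp(0.033·55+0.04·14.0) = 35.95
  sum: 21.93 + 35.95 → r_corr = 57.87 μm/a
Long-term exponent b (ISO 9224 Table 2, B1) = 0.523
  D(13) = 57.87 × 13^0.523 = 57.87 × 3.825 = 221.3 μm

D(13) = 221 μm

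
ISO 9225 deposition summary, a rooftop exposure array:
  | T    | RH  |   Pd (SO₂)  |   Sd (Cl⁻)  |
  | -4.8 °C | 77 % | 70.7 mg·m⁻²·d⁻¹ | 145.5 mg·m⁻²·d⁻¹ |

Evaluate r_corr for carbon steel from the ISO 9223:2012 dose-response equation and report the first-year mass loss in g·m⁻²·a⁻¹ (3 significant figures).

carbon steel: temperature factor f = +0.150·(-14.8) = -2.2200
  Pd branch = 1.77·Pd^0.52·e^(0.02·RH+f) = 8.21 μm/a
  Cl⁻ term: 0.102·145.5^0.62·exp(0.033·77+0.04·-4.8) = 23.43
  sum: 8.21 + 23.43 → r_corr = 31.64 μm/a
Convert to mass loss: 31.64 μm/a × 7.85 g/cm³ = 248.4 g·m⁻²·a⁻¹

r_corr = 248 g·m⁻²·a⁻¹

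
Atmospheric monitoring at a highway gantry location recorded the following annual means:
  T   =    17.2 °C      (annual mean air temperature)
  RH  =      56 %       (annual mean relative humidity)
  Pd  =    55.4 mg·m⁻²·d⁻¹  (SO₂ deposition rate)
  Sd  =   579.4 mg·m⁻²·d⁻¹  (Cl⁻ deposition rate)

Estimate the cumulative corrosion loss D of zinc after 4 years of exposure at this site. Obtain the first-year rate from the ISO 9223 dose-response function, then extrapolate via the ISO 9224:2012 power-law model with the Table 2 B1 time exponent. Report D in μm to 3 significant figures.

zinc: f(T) = -0.071·(T−10) [T>10 °C] = -0.5112
  sulphur-dioxide contribution → 0.5949 μm/a
  chloride contribution → 4.441 μm/a
  total first-year rate 5.035 μm/a
Long-term exponent b (ISO 9224 Table 2, B1) = 0.813
  D(4) = 5.035 × 4^0.813 = 5.035 × 3.087 = 15.54 μm

D(4) = 15.5 μm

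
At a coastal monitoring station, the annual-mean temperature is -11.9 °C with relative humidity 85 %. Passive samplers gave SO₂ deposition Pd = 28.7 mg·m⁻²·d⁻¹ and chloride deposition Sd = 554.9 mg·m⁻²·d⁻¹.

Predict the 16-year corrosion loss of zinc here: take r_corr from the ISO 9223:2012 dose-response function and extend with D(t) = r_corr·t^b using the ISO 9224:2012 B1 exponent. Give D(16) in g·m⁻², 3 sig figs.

zinc: T≤10 °C ⇒ hinge +0.038·(-11.9−10) = -0.8322
  Pd branch = 0.0129·Pd^0.44·e^(0.046·RH+f) = 1.227 μm/a
  Sd branch = 0.0175·Sd^0.57·e^(0.008·RH+0.085·T) = 0.4605 μm/a
  r_corr = 1.227 + 0.4605 = 1.687 μm/a
ISO 9224: D(t) = r_corr · t^b with b = 0.813 (zinc, B1)
  D(16) = 1.687 × 16^0.813 = 1.687 × 9.527 = 16.07 μm
  Mass loss = 16.07 μm × 7.14 g/cm³ = 114.8 g·m⁻²

D(16) = 115 g·m⁻²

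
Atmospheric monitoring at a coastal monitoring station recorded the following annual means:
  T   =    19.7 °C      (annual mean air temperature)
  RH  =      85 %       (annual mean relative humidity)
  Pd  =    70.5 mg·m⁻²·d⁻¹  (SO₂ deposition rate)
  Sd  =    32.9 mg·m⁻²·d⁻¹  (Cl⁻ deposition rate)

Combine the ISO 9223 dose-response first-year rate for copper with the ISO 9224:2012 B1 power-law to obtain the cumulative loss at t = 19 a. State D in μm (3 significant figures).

D(19) = 18.4 μm

copper: temperature factor f = -0.080·(9.7) = -0.7760
  Pd branch = 0.0053·Pd^0.26·e^(0.059·RH+f) = 1.111 μm/a
  Sd branch = 0.01025·Sd^0.27·e^(0.036·RH+0.049·T) = 1.474 μm/a
  sum: 1.111 + 1.474 → r_corr = 2.585 μm/a
Power-law: D(19) = r_corr · 19^0.667
  D(19) = 2.585 × 19^0.667 = 2.585 × 7.127 = 18.43 μm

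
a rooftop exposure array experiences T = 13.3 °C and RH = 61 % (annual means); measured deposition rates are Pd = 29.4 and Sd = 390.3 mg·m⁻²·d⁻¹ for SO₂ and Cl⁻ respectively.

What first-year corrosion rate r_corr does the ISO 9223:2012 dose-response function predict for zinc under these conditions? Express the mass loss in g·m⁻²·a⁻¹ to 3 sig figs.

r_corr = 24.2 g·m⁻²·a⁻¹

zinc: temperature factor f = -0.071·(3.3) = -0.2343
  SO₂ term: 0.0129·29.4^0.44·exp(0.046·61-0.2343) = 0.7474
  Cl⁻ term: 0.0175·390.3^0.57·exp(0.008·61+0.085·13.3) = 2.649
  sum: 0.7474 + 2.649 → r_corr = 3.396 μm/a
Convert to mass loss: 3.396 μm/a × 7.14 g/cm³ = 24.25 g·m⁻²·a⁻¹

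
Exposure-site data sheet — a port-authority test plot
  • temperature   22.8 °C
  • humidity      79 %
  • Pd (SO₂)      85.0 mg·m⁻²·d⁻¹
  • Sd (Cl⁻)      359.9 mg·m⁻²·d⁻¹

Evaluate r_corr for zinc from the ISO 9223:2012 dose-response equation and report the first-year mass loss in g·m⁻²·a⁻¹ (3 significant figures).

r_corr = 56.7 g·m⁻²·a⁻¹

zinc: temperature factor f = -0.071·(12.8) = -0.9088
  Pd branch = 0.0129·Pd^0.44·e^(0.046·RH+f) = 1.39 μm/a
  Cl⁻ term: 0.0175·359.9^0.57·exp(0.008·79+0.085·22.8) = 6.549
  r_corr = 1.39 + 6.549 = 7.94 μm/a
Convert to mass loss: 7.94 μm/a × 7.14 g/cm³ = 56.69 g·m⁻²·a⁻¹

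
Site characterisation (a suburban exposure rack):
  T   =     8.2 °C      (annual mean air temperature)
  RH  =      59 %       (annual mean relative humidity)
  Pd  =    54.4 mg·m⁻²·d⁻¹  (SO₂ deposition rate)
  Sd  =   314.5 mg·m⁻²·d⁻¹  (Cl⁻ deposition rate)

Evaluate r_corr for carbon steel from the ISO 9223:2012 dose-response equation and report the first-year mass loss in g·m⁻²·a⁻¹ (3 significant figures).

carbon steel: temperature factor f = +0.150·(-1.8) = -0.2700
  Pd branch = 1.77·Pd^0.52·e^(0.02·RH+f) = 35.13 μm/a
  Cl⁻ term: 0.102·314.5^0.62·exp(0.033·59+0.04·8.2) = 35.09
  sum: 35.13 + 35.09 → r_corr = 70.22 μm/a
Convert to mass loss: 70.22 μm/a × 7.85 g/cm³ = 551.2 g·m⁻²·a⁻¹

r_corr = 551 g·m⁻²·a⁻¹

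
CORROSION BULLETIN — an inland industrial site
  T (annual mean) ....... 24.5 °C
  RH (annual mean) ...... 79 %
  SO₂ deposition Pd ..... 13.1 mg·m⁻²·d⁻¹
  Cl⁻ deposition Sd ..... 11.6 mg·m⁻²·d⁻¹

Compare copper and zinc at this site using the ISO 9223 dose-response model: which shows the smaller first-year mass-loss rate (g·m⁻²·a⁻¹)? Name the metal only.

copper: temperature factor f = -0.080·(14.5) = -1.1600
  Pd branch = 0.0053·Pd^0.26·e^(0.059·RH+f) = 0.343 μm/a
  Cl⁻ term: 0.01025·11.6^0.27·exp(0.036·79+0.049·24.5) = 1.134
  r_corr = 0.343 + 1.134 = 1.477 μm/a
  mass loss = 1.477 μm/a × 8.96 g/cm³ = 13.23 g·m⁻²·a⁻¹
zinc: f(T) = -0.071·(T−10) [T>10 °C] = -1.0295
  SO₂ term: 0.0129·13.1^0.44·exp(0.046·79-1.0295) = 0.5411
  Sd branch = 0.0175·Sd^0.57·e^(0.008·RH+0.085·T) = 1.068 μm/a
  sum: 0.5411 + 1.068 → r_corr = 1.609 μm/a
  mass loss = 1.609 μm/a × 7.14 g/cm³ = 11.49 g·m⁻²·a⁻¹
Ordering by g·m⁻²·a⁻¹: copper (13.2) > zinc (11.5)

zinc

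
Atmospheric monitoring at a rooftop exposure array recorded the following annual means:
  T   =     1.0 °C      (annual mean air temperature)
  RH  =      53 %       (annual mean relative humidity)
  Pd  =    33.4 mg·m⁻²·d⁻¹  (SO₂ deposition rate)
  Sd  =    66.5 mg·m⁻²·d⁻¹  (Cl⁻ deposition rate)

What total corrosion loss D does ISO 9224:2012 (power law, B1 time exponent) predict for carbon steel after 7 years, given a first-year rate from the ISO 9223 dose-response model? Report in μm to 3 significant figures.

D(7) = 45.5 μm

carbon steel: T≤10 °C ⇒ hinge +0.150·(1.0−10) = -1.3500
  sulphur-dioxide contribution → 8.211 μm/a
  chloride contribution → 8.236 μm/a
  total first-year rate 16.45 μm/a
Power-law: D(7) = r_corr · 7^0.523
  D(7) = 16.45 × 7^0.523 = 16.45 × 2.767 = 45.5 μm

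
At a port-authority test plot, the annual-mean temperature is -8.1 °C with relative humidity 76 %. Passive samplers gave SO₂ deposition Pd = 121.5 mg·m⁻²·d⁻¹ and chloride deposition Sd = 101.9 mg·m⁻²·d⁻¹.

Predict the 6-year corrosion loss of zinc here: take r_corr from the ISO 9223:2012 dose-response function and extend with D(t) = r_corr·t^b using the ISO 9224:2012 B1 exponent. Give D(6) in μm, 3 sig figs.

zinc: f(T) = +0.038·(T−10) [T≤10 °C] = -0.6878
  sulphur-dioxide contribution → 1.768 μm/a
  chloride contribution → 0.2253 μm/a
  ⇒ r_corr(zinc) = 1.993 μm/a
Power-law: D(6) = r_corr · 6^0.813
  D(6) = 1.993 × 6^0.813 = 1.993 × 4.292 = 8.553 μm

D(6) = 8.55 μm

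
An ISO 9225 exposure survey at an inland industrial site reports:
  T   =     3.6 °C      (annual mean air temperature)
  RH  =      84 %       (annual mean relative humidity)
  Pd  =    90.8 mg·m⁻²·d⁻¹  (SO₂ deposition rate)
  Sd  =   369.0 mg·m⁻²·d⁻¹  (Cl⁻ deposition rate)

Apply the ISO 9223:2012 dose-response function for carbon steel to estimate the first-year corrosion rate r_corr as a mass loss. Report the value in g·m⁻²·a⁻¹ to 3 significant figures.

carbon steel: temperature factor f = +0.150·(-6.4) = -0.9600
  Pd branch = 1.77·Pd^0.52·e^(0.02·RH+f) = 37.92 μm/a
  Cl⁻ term: 0.102·369.0^0.62·exp(0.033·84+0.04·3.6) = 73.55
  r_corr = 37.92 + 73.55 = 111.5 μm/a
Convert to mass loss: 111.5 μm/a × 7.85 g/cm³ = 875 g·m⁻²·a⁻¹

r_corr = 875 g·m⁻²·a⁻¹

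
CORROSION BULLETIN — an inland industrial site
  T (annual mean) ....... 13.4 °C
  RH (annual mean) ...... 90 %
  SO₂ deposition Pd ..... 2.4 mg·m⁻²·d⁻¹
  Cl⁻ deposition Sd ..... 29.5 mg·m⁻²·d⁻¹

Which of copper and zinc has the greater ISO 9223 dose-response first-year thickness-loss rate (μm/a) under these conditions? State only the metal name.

copper

copper: T>10 °C ⇒ hinge -0.080·(13.4−10) = -0.2720
  SO₂ term: 0.0053·2.4^0.26·exp(0.059·90-0.2720) = 1.026
  Sd branch = 0.01025·Sd^0.27·e^(0.036·RH+0.049·T) = 1.258 μm/a
  sum: 1.026 + 1.258 → r_corr = 2.284 μm/a
zinc: T>10 °C ⇒ hinge -0.071·(13.4−10) = -0.2414
  SO₂ term: 0.0129·2.4^0.44·exp(0.046·90-0.2414) = 0.9355
  Sd branch = 0.0175·Sd^0.57·e^(0.008·RH+0.085·T) = 0.773 μm/a
  sum: 0.9355 + 0.773 → r_corr = 1.708 μm/a
Ordering by μm/a: copper (2.28) > zinc (1.71)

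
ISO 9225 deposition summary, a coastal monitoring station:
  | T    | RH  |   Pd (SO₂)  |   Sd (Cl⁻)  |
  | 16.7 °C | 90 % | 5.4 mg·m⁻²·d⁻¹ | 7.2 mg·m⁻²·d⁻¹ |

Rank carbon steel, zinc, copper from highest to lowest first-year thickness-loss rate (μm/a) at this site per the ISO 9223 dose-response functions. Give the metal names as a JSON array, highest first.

["carbon steel", "copper", "zinc"]

carbon steel: T>10 °C ⇒ hinge -0.054·(16.7−10) = -0.3618
  sulphur-dioxide contribution → 17.92 μm/a
  chloride contribution → 13.19 μm/a
  ⇒ r_corr(carbon steel) = 31.11 μm/a
zinc: temperature factor f = -0.071·(6.7) = -0.4757
  sulphur-dioxide contribution → 1.057 μm/a
  chloride contribution → 0.458 μm/a
  ⇒ r_corr(zinc) = 1.515 μm/a
copper: f(T) = -0.080·(T−10) [T>10 °C] = -0.5360
  sulphur-dioxide contribution → 0.9728 μm/a
  chloride contribution → 1.011 μm/a
  total first-year rate 1.984 μm/a
Ordering by μm/a: carbon steel (31.1) > copper (1.98) > zinc (1.52)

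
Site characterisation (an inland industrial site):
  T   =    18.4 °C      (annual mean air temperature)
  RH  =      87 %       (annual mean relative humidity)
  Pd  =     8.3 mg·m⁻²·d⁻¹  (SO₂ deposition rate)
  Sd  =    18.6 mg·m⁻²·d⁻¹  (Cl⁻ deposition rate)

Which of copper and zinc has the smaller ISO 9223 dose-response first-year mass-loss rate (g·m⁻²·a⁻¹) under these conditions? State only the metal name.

zinc

copper: T>10 °C ⇒ hinge -0.080·(18.4−10) = -0.6720
  Pd branch = 0.0053·Pd^0.26·e^(0.059·RH+f) = 0.7955 μm/a
  Sd branch = 0.01025·Sd^0.27·e^(0.036·RH+0.049·T) = 1.274 μm/a
  r_corr = 0.7955 + 1.274 = 2.07 μm/a
  mass loss = 2.07 μm/a × 8.96 g/cm³ = 18.54 g·m⁻²·a⁻¹
zinc: temperature factor f = -0.071·(8.4) = -0.5964
  Pd branch = 0.0129·Pd^0.44·e^(0.046·RH+f) = 0.9863 μm/a
  Sd branch = 0.0175·Sd^0.57·e^(0.008·RH+0.085·T) = 0.8875 μm/a
  r_corr = 0.9863 + 0.8875 = 1.874 μm/a
  mass loss = 1.874 μm/a × 7.14 g/cm³ = 13.38 g·m⁻²·a⁻¹
Ordering by g·m⁻²·a⁻¹: copper (18.5) > zinc (13.4)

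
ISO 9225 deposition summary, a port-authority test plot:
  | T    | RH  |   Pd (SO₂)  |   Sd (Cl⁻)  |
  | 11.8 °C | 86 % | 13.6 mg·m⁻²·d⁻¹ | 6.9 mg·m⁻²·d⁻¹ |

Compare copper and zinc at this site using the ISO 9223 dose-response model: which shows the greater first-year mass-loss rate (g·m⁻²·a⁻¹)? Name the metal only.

copper: f(T) = -0.080·(T−10) [T>10 °C] = -0.1440
  SO₂ term: 0.0053·13.6^0.26·exp(0.059·86-0.1440) = 1.446
  Cl⁻ term: 0.01025·6.9^0.27·exp(0.036·86+0.049·11.8) = 0.6806
  r_corr = 1.446 + 0.6806 = 2.126 μm/a
  mass loss = 2.126 μm/a × 8.96 g/cm³ = 19.05 g·m⁻²·a⁻¹
zinc: temperature factor f = -0.071·(1.8) = -0.1278
  SO₂ term: 0.0129·13.6^0.44·exp(0.046·86-0.1278) = 1.87
  Cl⁻ term: 0.0175·6.9^0.57·exp(0.008·86+0.085·11.8) = 0.2855
  r_corr = 1.87 + 0.2855 = 2.156 μm/a
  mass loss = 2.156 μm/a × 7.14 g/cm³ = 15.39 g·m⁻²·a⁻¹
Ordering by g·m⁻²·a⁻¹: copper (19.1) > zinc (15.4)

copper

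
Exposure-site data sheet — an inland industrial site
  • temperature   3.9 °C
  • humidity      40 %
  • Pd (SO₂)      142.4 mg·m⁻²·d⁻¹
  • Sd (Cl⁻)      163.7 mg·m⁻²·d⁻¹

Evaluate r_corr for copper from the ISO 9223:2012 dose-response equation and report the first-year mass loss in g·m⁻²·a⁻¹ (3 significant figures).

copper: T≤10 °C ⇒ hinge +0.126·(3.9−10) = -0.7686
  SO₂ term: 0.0053·142.4^0.26·exp(0.059·40-0.7686) = 0.09448
  Sd branch = 0.01025·Sd^0.27·e^(0.036·RH+0.049·T) = 0.2074 μm/a
  sum: 0.09448 + 0.2074 → r_corr = 0.3019 μm/a
Convert to mass loss: 0.3019 μm/a × 8.96 g/cm³ = 2.705 g·m⁻²·a⁻¹

r_corr = 2.71 g·m⁻²·a⁻¹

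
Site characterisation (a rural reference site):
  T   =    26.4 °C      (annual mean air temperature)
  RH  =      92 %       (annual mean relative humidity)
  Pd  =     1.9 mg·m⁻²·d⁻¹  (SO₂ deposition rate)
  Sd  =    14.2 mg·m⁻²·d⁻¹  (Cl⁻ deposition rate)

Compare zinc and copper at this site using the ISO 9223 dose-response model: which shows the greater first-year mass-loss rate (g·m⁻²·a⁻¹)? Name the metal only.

copper

zinc: f(T) = -0.071·(T−10) [T>10 °C] = -1.1644
  SO₂ term: 0.0129·1.9^0.44·exp(0.046·92-1.1644) = 0.3677
  Cl⁻ term: 0.0175·14.2^0.57·exp(0.008·92+0.085·26.4) = 1.563
  r_corr = 0.3677 + 1.563 = 1.931 μm/a
  mass loss = 1.931 μm/a × 7.14 g/cm³ = 13.79 g·m⁻²·a⁻¹
copper: T>10 °C ⇒ hinge -0.080·(26.4−10) = -1.3120
  SO₂ term: 0.0053·1.9^0.26·exp(0.059·92-1.3120) = 0.384
  Cl⁻ term: 0.01025·14.2^0.27·exp(0.036·92+0.049·26.4) = 2.099
  sum: 0.384 + 2.099 → r_corr = 2.483 μm/a
  mass loss = 2.483 μm/a × 8.96 g/cm³ = 22.25 g·m⁻²·a⁻¹
Ordering by g·m⁻²·a⁻¹: copper (22.2) > zinc (13.8)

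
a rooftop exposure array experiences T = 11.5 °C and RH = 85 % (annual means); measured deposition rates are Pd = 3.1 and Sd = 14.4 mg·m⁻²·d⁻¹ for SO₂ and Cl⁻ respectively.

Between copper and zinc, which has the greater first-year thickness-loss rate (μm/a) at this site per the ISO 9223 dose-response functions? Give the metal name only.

copper

copper: f(T) = -0.080·(T−10) [T>10 °C] = -0.1200
  sulphur-dioxide contribution → 0.9504 μm/a
  chloride contribution → 0.7891 μm/a
  total first-year rate 1.74 μm/a
zinc: T>10 °C ⇒ hinge -0.071·(11.5−10) = -0.1065
  sulphur-dioxide contribution → 0.952 μm/a
  chloride contribution → 0.4199 μm/a
  total first-year rate 1.372 μm/a
Ordering by μm/a: copper (1.74) > zinc (1.37)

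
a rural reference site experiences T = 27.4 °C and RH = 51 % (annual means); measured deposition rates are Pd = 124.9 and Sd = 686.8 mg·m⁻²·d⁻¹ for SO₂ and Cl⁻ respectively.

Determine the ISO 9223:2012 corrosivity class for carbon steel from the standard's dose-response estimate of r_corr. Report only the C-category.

C5

carbon steel: temperature factor f = -0.054·(17.4) = -0.9396
  Pd branch = 1.77·Pd^0.52·e^(0.02·RH+f) = 23.61 μm/a
  Cl⁻ term: 0.102·686.8^0.62·exp(0.033·51+0.04·27.4) = 94.26
  r_corr = 23.61 + 94.26 = 117.9 μm/a
ISO 9223 Table 2 (carbon steel): 80 < 118 ≤ 200 μm/a ⇒ C5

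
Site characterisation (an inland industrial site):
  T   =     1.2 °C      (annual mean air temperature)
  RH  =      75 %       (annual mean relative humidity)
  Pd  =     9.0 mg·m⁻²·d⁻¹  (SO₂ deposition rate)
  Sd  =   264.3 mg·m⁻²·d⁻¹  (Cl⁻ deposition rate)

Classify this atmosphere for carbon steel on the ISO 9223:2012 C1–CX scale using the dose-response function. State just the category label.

C3

carbon steel: temperature factor f = +0.150·(-8.8) = -1.3200
  Pd branch = 1.77·Pd^0.52·e^(0.02·RH+f) = 6.643 μm/a
  Sd branch = 0.102·Sd^0.62·e^(0.033·RH+0.04·T) = 40.37 μm/a
  r_corr = 6.643 + 40.37 = 47.01 μm/a
ISO 9223 Table 2 (carbon steel): 25 < 47 ≤ 50 μm/a ⇒ C3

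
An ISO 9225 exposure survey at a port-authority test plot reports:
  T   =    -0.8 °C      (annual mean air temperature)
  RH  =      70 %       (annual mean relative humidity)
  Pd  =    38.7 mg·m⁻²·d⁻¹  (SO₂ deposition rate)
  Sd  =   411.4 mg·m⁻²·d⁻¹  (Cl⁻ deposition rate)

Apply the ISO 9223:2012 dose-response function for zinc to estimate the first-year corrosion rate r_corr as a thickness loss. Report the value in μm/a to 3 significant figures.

r_corr = 1.95 μm/a

zinc: f(T) = +0.038·(T−10) [T≤10 °C] = -0.4104
  SO₂ term: 0.0129·38.7^0.44·exp(0.046·70-0.4104) = 1.07
  Sd branch = 0.0175·Sd^0.57·e^(0.008·RH+0.085·T) = 0.8848 μm/a
  sum: 1.07 + 0.8848 → r_corr = 1.955 μm/a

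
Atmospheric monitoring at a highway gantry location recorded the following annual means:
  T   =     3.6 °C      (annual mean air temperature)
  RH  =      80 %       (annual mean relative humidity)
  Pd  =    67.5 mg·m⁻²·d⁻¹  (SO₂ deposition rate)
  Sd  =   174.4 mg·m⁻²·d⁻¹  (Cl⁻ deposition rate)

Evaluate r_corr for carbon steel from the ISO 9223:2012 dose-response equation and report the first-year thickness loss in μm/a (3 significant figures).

carbon steel: f(T) = +0.150·(T−10) [T≤10 °C] = -0.9600
  SO₂ term: 1.77·67.5^0.52·exp(0.02·80-0.9600) = 30
  Sd branch = 0.102·Sd^0.62·e^(0.033·RH+0.04·T) = 40.5 μm/a
  r_corr = 30 + 40.5 = 70.5 μm/a

r_corr = 70.5 μm/a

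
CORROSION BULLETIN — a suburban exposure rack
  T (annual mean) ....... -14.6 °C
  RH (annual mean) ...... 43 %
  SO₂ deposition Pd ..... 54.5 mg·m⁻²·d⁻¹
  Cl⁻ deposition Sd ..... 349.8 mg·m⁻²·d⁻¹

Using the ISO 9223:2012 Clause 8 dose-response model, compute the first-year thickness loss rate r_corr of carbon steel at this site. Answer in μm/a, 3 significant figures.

carbon steel: T≤10 °C ⇒ hinge +0.150·(-14.6−10) = -3.6900
  Pd branch = 1.77·Pd^0.52·e^(0.02·RH+f) = 0.8353 μm/a
  Cl⁻ term: 0.102·349.8^0.62·exp(0.033·43+0.04·-14.6) = 8.88
  r_corr = 0.8353 + 8.88 = 9.715 μm/a

r_corr = 9.72 μm/a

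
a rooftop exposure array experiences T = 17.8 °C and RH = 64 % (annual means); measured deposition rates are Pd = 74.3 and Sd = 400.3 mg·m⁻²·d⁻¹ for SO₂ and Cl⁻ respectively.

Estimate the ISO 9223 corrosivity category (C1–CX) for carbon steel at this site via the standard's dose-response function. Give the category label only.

carbon steel: T>10 °C ⇒ hinge -0.054·(17.8−10) = -0.4212
  sulphur-dioxide contribution → 39.25 μm/a
  chloride contribution → 70.55 μm/a
  total first-year rate 109.8 μm/a
ISO 9223 Table 2 (carbon steel): 80 < 110 ≤ 200 μm/a ⇒ C5

C5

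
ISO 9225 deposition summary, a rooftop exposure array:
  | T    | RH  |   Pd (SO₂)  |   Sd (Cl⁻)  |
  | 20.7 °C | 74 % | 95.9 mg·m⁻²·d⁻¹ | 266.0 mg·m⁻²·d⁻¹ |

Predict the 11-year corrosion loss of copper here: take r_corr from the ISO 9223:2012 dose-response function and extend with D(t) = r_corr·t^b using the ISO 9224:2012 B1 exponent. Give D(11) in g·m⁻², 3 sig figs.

D(11) = 107 g·m⁻²

copper: temperature factor f = -0.080·(10.7) = -0.8560
  Pd branch = 0.0053·Pd^0.26·e^(0.059·RH+f) = 0.5807 μm/a
  Sd branch = 0.01025·Sd^0.27·e^(0.036·RH+0.049·T) = 1.832 μm/a
  sum: 0.5807 + 1.832 → r_corr = 2.413 μm/a
Long-term exponent b (ISO 9224 Table 2, B1) = 0.667
  D(11) = 2.413 × 11^0.667 = 2.413 × 4.95 = 11.94 μm
  Mass loss = 11.94 μm × 8.96 g/cm³ = 107 g·m⁻²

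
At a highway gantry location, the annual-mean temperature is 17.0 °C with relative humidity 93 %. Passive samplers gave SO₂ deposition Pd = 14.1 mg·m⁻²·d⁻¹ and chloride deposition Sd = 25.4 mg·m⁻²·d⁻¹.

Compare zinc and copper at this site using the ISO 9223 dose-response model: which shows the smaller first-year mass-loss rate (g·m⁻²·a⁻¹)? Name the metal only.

zinc: T>10 °C ⇒ hinge -0.071·(17.0−10) = -0.4970
  SO₂ term: 0.0129·14.1^0.44·exp(0.046·93-0.4970) = 1.813
  Cl⁻ term: 0.0175·25.4^0.57·exp(0.008·93+0.085·17.0) = 0.9873
  sum: 1.813 + 0.9873 → r_corr = 2.8 μm/a
  mass loss = 2.8 μm/a × 7.14 g/cm³ = 19.99 g·m⁻²·a⁻¹
copper: f(T) = -0.080·(T−10) [T>10 °C] = -0.5600
  Pd branch = 0.0053·Pd^0.26·e^(0.059·RH+f) = 1.455 μm/a
  Cl⁻ term: 0.01025·25.4^0.27·exp(0.036·93+0.049·17.0) = 1.606
  r_corr = 1.455 + 1.606 = 3.061 μm/a
  mass loss = 3.061 μm/a × 8.96 g/cm³ = 27.43 g·m⁻²·a⁻¹
Ordering by g·m⁻²·a⁻¹: copper (27.4) > zinc (20)

zinc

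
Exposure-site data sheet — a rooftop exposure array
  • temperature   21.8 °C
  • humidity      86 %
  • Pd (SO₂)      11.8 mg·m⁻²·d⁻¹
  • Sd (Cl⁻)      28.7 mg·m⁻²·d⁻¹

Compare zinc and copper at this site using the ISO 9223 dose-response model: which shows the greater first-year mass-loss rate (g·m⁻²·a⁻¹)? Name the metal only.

copper

zinc: temperature factor f = -0.071·(11.8) = -0.8378
  sulphur-dioxide contribution → 0.8638 μm/a
  chloride contribution → 1.505 μm/a
  ⇒ r_corr(zinc) = 2.369 μm/a
  mass loss = 2.369 μm/a × 7.14 g/cm³ = 16.91 g·m⁻²·a⁻¹
copper: f(T) = -0.080·(T−10) [T>10 °C] = -0.9440
  sulphur-dioxide contribution → 0.626 μm/a
  chloride contribution → 1.632 μm/a
  total first-year rate 2.258 μm/a
  mass loss = 2.258 μm/a × 8.96 g/cm³ = 20.24 g·m⁻²·a⁻¹
Ordering by g·m⁻²·a⁻¹: copper (20.2) > zinc (16.9)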